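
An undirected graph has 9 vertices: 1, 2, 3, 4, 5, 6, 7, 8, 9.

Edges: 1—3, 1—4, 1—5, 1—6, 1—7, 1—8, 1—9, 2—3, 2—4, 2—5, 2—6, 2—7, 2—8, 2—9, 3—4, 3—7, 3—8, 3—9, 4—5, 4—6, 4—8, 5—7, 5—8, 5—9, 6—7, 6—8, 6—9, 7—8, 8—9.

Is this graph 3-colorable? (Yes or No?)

No

2, 6, 8, 9 form a clique, so at least 4 colors are needed.
So 3 colors are not enough.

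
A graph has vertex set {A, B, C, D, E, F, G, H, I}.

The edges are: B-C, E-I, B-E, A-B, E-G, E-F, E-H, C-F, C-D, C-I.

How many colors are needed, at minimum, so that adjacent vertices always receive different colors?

2

C and D are adjacent, so at least 2 colors are needed.
2 colors suffice: A=red, B=blue, C=red, D=blue, E=red, F=blue, G=blue, H=blue, I=blue. No two adjacent vertices share a color.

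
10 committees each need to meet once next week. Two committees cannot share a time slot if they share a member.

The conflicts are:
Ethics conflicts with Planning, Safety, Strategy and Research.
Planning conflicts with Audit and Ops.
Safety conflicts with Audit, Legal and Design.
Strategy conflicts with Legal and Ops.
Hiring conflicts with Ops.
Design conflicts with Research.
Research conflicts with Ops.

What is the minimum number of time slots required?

2

Hiring and Ops conflict, so at least 2 time slots are needed.
2 time slots suffice: time slot 1 → {Planning, Safety, Strategy, Hiring, Research}; time slot 2 → {Ethics, Audit, Legal, Design, Ops}. No two conflicting committees share a time slot.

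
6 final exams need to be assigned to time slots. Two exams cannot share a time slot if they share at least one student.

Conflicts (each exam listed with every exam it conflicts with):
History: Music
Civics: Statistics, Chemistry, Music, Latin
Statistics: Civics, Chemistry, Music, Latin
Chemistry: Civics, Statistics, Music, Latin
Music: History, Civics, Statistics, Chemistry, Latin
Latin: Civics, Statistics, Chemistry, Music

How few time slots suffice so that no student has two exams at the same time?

5

Civics, Statistics, Chemistry, Music, Latin are mutually in conflict, so at least 5 time slots are needed.
5 time slots suffice: time slot 1 → {Music}; time slot 2 → {History, Statistics}; time slot 3 → {Chemistry}; time slot 4 → {Latin}; time slot 5 → {Civics}. Every pair that conflicts lands in different time slots.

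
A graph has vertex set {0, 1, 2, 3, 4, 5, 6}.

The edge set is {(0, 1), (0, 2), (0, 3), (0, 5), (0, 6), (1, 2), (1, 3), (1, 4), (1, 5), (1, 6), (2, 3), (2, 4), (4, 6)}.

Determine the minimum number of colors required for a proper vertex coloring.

4

0, 1, 2, 3 are mutually adjacent (a clique of size 4), so at least 4 colors are needed.
4 colors suffice: color red → {1}; color blue → {0, 4}; color green → {2, 5, 6}; color yellow → {3}. Every edge joins two different colors.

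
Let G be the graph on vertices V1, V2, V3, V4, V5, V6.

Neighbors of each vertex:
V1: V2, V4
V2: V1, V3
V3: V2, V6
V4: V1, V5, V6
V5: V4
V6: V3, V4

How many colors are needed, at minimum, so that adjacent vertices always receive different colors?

The cycle V3-V2-V1-V4-V6-V3 has odd length 5, so it cannot be 2-colored; at least 3 colors are needed.
3 colors suffice: V1=2, V2=3, V3=1, V4=1, V5=2, V6=2. Each edge has distinct colors on its endpoints.

3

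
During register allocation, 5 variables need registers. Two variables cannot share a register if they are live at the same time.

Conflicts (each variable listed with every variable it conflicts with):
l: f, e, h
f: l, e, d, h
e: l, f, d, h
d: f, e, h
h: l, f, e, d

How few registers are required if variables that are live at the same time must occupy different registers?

l, f, e, h pairwise conflict, so at least 4 registers are needed.
Using 4 registers: l=4, f=3, e=2, d=4, h=1. Each listed conflict is separated.

4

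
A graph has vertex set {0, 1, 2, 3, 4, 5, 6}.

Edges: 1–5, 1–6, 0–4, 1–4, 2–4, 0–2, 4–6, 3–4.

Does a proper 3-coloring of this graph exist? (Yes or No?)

Yes

The chromatic number is 3. 0, 2, 4 are pairwise adjacent, so at least 3 colors are needed.
3 colors suffice: 0=b, 1=b, 2=c, 3=b, 4=a, 5=a, 6=c.
That is already a proper 3-coloring.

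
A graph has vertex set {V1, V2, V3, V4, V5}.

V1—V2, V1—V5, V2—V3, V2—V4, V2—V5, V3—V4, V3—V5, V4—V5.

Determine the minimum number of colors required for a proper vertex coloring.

4

V2, V3, V4, V5 are mutually adjacent (a clique of size 4), so at least 4 colors are needed.
One proper 4-coloring: V1=green, V2=red, V3=green, V4=yellow, V5=blue. Each edge has distinct colors on its endpoints.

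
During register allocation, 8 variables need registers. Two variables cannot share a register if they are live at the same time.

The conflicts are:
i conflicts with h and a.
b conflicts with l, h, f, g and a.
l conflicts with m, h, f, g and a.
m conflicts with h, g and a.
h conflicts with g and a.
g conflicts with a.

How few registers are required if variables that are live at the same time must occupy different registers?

5

b, l, h, g, a pairwise conflict, so at least 5 registers are needed.
5 registers suffice: register 1 → {i, l}; register 2 → {f, a}; register 3 → {h}; register 4 → {g}; register 5 → {b, m}. Each listed conflict is separated.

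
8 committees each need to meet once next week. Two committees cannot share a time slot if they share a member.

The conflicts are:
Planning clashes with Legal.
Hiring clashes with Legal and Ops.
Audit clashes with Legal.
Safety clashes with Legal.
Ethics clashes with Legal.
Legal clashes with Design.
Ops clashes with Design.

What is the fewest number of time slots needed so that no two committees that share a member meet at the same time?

Audit and Legal conflict, so at least 2 time slots are needed.
2 time slots suffice: Planning=2, Hiring=2, Audit=2, Safety=2, Ethics=2, Legal=1, Ops=1, Design=2. Each listed conflict is separated.

2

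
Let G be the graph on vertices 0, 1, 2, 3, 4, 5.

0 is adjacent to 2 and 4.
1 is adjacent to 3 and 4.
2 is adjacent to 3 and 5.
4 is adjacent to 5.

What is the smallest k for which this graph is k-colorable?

The cycle 2-0-4-1-3-2 has odd length 5, so it cannot be 2-colored; at least 3 colors are needed.
3 colors suffice: color a → {2, 4}; color b → {0, 3, 5}; color c → {1}. Each edge has distinct colors on its endpoints.

3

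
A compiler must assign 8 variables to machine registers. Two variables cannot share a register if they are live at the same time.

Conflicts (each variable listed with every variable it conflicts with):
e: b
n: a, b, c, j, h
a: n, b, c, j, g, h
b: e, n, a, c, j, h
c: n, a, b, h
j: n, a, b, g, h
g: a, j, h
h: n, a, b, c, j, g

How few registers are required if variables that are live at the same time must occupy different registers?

5

n, a, b, c, h pairwise conflict, so at least 5 registers are needed.
Using 5 registers: e=1, n=5, a=1, b=3, c=4, j=4, g=3, h=2. Each listed conflict is separated.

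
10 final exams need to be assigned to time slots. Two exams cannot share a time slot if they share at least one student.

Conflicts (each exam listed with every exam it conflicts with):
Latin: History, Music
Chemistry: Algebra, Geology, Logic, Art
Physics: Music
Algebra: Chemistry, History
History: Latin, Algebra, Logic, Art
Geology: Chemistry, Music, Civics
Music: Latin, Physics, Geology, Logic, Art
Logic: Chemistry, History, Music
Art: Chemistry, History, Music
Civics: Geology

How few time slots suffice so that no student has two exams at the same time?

Music and Art conflict, so at least 2 time slots are needed.
Using 2 time slots: Latin=2, Chemistry=1, Physics=2, Algebra=2, History=1, Geology=2, Music=1, Logic=2, Art=2, Civics=1. No two conflicting exams share a time slot.

2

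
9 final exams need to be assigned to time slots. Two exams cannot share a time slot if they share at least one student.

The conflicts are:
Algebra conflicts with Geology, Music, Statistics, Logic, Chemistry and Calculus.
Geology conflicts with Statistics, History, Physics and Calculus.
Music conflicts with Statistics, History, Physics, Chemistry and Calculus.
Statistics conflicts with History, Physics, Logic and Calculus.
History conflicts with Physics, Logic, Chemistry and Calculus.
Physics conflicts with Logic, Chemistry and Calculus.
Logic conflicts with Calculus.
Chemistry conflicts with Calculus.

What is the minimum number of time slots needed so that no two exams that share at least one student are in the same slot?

5

Geology, Statistics, History, Physics, Calculus all conflict with each other, so at least 5 time slots are needed.
5 time slots suffice: time slot 1 → {Calculus}; time slot 2 → {Algebra, History}; time slot 3 → {Physics}; time slot 4 → {Statistics, Chemistry}; time slot 5 → {Geology, Music, Logic}. Every pair that conflicts lands in different time slots.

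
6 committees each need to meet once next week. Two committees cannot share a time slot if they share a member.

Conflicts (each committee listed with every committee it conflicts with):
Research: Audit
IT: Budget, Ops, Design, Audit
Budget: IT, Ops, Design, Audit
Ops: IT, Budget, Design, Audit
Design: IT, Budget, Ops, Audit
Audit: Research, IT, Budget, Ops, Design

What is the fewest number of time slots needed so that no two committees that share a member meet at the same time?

5

IT, Budget, Ops, Design, Audit are mutually in conflict, so at least 5 time slots are needed.
Using 5 time slots: Research=2, IT=4, Budget=5, Ops=2, Design=3, Audit=1. No two conflicting committees share a time slot.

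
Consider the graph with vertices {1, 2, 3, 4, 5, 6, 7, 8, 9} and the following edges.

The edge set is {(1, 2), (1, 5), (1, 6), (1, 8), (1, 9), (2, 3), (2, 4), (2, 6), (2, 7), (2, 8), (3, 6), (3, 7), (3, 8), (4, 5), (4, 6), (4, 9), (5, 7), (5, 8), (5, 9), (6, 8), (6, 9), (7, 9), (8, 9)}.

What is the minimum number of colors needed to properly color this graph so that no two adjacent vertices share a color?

1, 2, 6, 8 form a clique, so at least 4 colors are needed.
4 colors suffice: color a → {2, 9}; color b → {4, 7, 8}; color c → {5, 6}; color d → {1, 3}. Each edge has distinct colors on its endpoints.

4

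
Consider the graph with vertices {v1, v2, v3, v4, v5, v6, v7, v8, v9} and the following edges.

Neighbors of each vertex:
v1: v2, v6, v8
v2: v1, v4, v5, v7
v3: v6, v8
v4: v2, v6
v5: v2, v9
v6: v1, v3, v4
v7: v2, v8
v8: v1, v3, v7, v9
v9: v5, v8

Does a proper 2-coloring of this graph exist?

The cycle v1-v2-v5-v9-v8-v1 has odd length 5, so it cannot be 2-colored; at least 3 colors are needed.
So 2 colors are not enough.

No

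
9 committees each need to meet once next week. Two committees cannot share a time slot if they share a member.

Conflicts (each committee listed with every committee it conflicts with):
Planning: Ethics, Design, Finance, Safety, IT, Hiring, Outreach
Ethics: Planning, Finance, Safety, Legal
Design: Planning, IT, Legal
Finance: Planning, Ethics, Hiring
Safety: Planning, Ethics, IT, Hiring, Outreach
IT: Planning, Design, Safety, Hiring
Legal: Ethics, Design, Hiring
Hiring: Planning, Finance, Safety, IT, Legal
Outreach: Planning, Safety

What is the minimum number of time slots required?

Planning, Safety, IT, Hiring are mutually in conflict, so at least 4 time slots are needed.
4 time slots suffice: time slot 1 → {Planning, Legal}; time slot 2 → {Design, Finance, Safety}; time slot 3 → {Ethics, Hiring, Outreach}; time slot 4 → {IT}. No two conflicting committees share a time slot.

4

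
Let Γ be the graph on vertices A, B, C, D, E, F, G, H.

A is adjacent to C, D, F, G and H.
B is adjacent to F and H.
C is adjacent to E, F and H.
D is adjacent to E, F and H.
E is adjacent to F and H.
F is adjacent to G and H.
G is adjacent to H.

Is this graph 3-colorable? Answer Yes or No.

No

A, D, F, H are pairwise adjacent (a clique of size 4), so at least 4 colors are needed.
So 3 colors are not enough.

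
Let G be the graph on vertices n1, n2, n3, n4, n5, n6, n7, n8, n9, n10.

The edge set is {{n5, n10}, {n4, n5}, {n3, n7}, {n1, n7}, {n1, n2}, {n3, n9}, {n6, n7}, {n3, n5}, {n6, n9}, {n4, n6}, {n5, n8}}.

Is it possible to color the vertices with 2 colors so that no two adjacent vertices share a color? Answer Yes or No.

No

The cycle n6-n7-n3-n5-n4-n6 has odd length 5, so it cannot be 2-colored; at least 3 colors are needed.
So 2 colors are not enough.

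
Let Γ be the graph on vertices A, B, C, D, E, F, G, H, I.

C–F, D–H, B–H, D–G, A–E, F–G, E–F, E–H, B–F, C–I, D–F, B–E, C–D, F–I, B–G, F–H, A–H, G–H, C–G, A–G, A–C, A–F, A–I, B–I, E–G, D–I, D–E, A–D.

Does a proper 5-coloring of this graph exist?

No

A, D, E, F, G, H are pairwise adjacent (a clique of size 6), so at least 6 colors are needed.
So 5 colors are not enough.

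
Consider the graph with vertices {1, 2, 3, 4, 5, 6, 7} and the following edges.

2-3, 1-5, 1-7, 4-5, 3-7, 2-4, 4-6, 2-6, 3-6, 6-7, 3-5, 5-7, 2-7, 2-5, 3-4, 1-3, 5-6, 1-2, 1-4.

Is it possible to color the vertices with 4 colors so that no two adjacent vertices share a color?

No

2, 3, 4, 5, 6 are mutually adjacent (a clique of size 5), so at least 5 colors are needed.
So 4 colors are not enough.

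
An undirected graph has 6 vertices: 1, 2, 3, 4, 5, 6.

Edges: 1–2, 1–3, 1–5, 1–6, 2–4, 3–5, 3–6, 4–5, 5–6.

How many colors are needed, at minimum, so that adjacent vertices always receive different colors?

4

1, 3, 5, 6 form a clique, so at least 4 colors are needed.
4 colors suffice: 1=blue, 2=red, 3=yellow, 4=blue, 5=red, 6=green. Each edge has distinct colors on its endpoints.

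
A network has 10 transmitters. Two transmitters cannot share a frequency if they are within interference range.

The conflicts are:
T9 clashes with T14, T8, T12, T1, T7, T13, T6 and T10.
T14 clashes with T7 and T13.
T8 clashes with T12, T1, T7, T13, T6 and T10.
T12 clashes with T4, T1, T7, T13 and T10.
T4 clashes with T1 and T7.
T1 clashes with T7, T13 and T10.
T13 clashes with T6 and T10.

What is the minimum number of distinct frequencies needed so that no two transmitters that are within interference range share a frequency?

T9, T8, T12, T1, T13, T10 are mutually in conflict, so at least 6 frequencies are needed.
6 frequencies suffice: frequency 1 → {T9, T4}; frequency 2 → {T14, T12, T6}; frequency 3 → {T7, T13}; frequency 4 → {T1}; frequency 5 → {T8}; frequency 6 → {T10}. Every pair that conflicts lands in different frequencies.

6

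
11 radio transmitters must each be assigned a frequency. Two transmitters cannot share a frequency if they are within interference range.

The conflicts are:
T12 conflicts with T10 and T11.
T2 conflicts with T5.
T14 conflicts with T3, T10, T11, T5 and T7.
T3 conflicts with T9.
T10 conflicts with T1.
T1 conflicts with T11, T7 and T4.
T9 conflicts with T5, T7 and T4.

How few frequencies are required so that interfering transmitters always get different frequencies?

2

T9 and T7 conflict, so at least 2 frequencies are needed.
Using 2 frequencies: T12=1, T2=1, T14=1, T3=2, T10=2, T1=1, T9=1, T11=2, T5=2, T7=2, T4=2. Every pair that conflicts lands in different frequencies.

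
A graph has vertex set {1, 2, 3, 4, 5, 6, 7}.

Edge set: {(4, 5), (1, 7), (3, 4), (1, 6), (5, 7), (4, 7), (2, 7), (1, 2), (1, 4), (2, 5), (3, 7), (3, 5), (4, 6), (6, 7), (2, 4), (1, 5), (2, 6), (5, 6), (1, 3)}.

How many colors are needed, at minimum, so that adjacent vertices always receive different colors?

1, 2, 4, 5, 6, 7 are pairwise adjacent (a clique of size 6), so at least 6 colors are needed.
A valid assignment using 6 colors: 1=green, 2=purple, 3=purple, 4=yellow, 5=red, 6=orange, 7=blue. Every edge joins two different colors.

6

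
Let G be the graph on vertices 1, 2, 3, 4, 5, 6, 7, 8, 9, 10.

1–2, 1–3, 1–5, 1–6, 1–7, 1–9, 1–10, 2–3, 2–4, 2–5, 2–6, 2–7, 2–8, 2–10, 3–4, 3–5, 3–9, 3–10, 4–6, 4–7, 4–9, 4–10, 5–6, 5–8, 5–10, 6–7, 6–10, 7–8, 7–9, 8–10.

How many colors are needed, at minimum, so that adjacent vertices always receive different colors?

1, 2, 3, 5, 10 are mutually adjacent (a clique of size 5), so at least 5 colors are needed.
One proper 5-coloring: 1=blue, 2=red, 3=yellow, 4=blue, 5=purple, 6=yellow, 7=green, 8=blue, 9=red, 10=green. Every edge joins two different colors.

5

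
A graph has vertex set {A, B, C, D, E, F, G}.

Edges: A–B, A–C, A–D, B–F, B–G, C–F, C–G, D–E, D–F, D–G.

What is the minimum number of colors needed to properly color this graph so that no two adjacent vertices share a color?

2

B and F are adjacent, so at least 2 colors are needed.
2 colors suffice: color 1 → {B, C, D}; color 2 → {A, E, F, G}. No two adjacent vertices share a color.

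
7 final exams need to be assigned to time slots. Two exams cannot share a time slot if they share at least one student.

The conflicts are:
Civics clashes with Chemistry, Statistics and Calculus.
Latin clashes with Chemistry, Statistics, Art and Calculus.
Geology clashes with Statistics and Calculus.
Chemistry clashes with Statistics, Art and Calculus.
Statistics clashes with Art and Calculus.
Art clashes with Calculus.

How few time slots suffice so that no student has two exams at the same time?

5

Latin, Chemistry, Statistics, Art, Calculus are mutually in conflict, so at least 5 time slots are needed.
A valid assignment using 5 time slots: Civics=4, Latin=5, Geology=3, Chemistry=3, Statistics=2, Art=4, Calculus=1. Every pair that conflicts lands in different time slots.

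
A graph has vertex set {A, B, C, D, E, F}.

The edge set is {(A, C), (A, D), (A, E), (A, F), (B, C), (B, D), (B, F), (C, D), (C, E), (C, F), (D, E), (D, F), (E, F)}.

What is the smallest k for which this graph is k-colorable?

5

A, C, D, E, F are mutually adjacent (a clique of size 5), so at least 5 colors are needed.
5 colors suffice: color 1 → {D}; color 2 → {F}; color 3 → {C}; color 4 → {B, E}; color 5 → {A}. No two adjacent vertices share a color.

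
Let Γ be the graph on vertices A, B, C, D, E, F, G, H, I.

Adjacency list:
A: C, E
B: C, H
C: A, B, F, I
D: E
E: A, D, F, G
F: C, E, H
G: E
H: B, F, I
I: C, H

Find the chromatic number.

A and C are adjacent, so at least 2 colors are needed.
2 colors suffice: A=2, B=2, C=1, D=2, E=1, F=2, G=2, H=1, I=2. Every edge joins two different colors.

2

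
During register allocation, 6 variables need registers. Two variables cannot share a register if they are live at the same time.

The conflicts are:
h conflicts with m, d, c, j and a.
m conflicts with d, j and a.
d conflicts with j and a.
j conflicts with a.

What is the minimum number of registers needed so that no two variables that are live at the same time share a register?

h, m, d, j, a are mutually in conflict, so at least 5 registers are needed.
5 registers suffice: register 1 → {h}; register 2 → {m, c}; register 3 → {d}; register 4 → {a}; register 5 → {j}. Each listed conflict is separated.

5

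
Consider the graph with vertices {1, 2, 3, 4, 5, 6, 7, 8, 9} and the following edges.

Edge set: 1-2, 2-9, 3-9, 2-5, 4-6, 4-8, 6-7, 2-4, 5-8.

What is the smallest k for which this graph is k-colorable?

2

2 and 9 are adjacent, so at least 2 colors are needed.
A valid assignment using 2 colors: 1=blue, 2=red, 3=red, 4=blue, 5=blue, 6=red, 7=blue, 8=red, 9=blue. No two adjacent vertices share a color.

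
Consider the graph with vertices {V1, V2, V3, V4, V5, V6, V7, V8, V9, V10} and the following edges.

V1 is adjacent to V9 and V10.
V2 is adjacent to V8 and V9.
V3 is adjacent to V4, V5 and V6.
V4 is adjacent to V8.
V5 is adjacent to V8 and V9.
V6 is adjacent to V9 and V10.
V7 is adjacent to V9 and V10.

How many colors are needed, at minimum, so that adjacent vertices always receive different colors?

2

V3 and V5 are adjacent, so at least 2 colors are needed.
2 colors suffice: V1=B, V2=B, V3=R, V4=B, V5=B, V6=B, V7=B, V8=R, V9=R, V10=R. No two adjacent vertices share a color.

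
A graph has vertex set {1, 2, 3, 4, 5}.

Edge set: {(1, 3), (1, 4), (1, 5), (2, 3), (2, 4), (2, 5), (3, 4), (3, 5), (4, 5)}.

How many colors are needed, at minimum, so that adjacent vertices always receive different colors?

2, 3, 4, 5 are pairwise adjacent (a clique of size 4), so at least 4 colors are needed.
4 colors suffice: color red → {4}; color blue → {5}; color green → {3}; color yellow → {1, 2}. No two adjacent vertices share a color.

4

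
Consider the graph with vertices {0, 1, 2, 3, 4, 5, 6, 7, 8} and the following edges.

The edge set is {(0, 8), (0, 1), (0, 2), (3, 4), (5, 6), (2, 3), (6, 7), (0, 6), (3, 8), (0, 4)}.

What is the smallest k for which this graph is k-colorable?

2

0 and 6 are adjacent, so at least 2 colors are needed.
One proper 2-coloring: 0=red, 1=blue, 2=blue, 3=red, 4=blue, 5=red, 6=blue, 7=red, 8=blue. Each edge has distinct colors on its endpoints.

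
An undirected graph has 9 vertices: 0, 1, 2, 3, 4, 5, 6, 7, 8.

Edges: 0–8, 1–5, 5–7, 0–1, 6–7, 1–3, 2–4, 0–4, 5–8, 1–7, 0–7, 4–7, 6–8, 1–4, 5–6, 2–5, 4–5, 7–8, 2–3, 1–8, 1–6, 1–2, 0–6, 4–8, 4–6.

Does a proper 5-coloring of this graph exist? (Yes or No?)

0, 1, 4, 6, 7, 8 are pairwise adjacent (a clique of size 6), so at least 6 colors are needed.
So 5 colors are not enough.

No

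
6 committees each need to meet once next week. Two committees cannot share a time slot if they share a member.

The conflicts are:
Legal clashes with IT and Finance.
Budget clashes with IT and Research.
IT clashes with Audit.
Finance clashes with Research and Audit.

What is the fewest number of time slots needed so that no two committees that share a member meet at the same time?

3

The cycle Budget-IT-Legal-Finance-Research-Budget has odd length 5, so it cannot be 2-colored; at least 3 time slots are needed.
3 time slots suffice: time slot 1 → {IT, Finance}; time slot 2 → {Legal, Budget, Audit}; time slot 3 → {Research}. No two conflicting committees share a time slot.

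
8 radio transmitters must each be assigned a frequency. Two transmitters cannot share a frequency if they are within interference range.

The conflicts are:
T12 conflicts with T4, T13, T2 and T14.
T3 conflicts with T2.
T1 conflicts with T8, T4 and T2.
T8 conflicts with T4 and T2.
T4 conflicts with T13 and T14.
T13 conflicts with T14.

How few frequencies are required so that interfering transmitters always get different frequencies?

4

T12, T4, T13, T14 are mutually in conflict, so at least 4 frequencies are needed.
Using 4 frequencies: T12=2, T3=2, T1=3, T8=2, T4=1, T13=3, T2=1, T14=4. Every pair that conflicts lands in different frequencies.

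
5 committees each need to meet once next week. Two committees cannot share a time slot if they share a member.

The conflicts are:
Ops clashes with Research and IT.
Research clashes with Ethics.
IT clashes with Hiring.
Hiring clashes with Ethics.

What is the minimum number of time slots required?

3

The cycle Ops-IT-Hiring-Ethics-Research-Ops has odd length 5, so it cannot be 2-colored; at least 3 time slots are needed.
Using 3 time slots: Ops=3, Research=1, IT=2, Hiring=1, Ethics=2. Every pair that conflicts lands in different time slots.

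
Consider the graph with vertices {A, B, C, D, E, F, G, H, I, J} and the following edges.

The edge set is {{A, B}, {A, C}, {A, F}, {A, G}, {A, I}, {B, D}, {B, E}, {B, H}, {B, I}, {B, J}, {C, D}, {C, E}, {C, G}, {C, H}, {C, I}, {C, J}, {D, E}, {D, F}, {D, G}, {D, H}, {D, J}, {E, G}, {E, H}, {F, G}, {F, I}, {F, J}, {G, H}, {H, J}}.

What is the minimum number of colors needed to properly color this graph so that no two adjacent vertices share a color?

5

C, D, E, G, H are pairwise adjacent (a clique of size 5), so at least 5 colors are needed.
A valid assignment using 5 colors: A=1, B=2, C=2, D=1, E=5, F=2, G=3, H=4, I=3, J=3. Every edge joins two different colors.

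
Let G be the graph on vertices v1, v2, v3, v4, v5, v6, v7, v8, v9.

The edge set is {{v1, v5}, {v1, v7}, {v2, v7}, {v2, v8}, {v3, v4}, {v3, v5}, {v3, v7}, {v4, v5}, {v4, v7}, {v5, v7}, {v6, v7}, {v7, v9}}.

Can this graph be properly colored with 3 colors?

v3, v4, v5, v7 form a clique, so at least 4 colors are needed.
So 3 colors are not enough.

No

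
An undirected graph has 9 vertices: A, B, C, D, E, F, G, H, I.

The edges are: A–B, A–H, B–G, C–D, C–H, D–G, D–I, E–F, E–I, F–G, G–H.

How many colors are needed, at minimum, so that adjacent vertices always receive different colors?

The cycle E-F-G-D-I-E has odd length 5, so it cannot be 2-colored; at least 3 colors are needed.
3 colors suffice: color red → {A, C, E, G}; color blue → {B, D, F, H}; color green → {I}. Every edge joins two different colors.

3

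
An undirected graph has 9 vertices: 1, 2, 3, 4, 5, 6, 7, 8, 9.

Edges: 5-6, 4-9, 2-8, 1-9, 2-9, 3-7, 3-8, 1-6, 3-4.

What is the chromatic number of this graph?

3

The cycle 3-4-9-2-8-3 has odd length 5, so it cannot be 2-colored; at least 3 colors are needed.
3 colors suffice: 1=blue, 2=green, 3=red, 4=blue, 5=blue, 6=red, 7=blue, 8=blue, 9=red. Each edge has distinct colors on its endpoints.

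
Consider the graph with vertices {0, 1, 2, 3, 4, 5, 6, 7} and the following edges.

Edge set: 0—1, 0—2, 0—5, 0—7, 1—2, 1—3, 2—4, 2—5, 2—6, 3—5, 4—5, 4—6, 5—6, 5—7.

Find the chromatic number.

2, 4, 5, 6 form a clique, so at least 4 colors are needed.
4 colors suffice: color red → {1, 5}; color blue → {2, 3, 7}; color green → {0, 6}; color yellow → {4}. Every edge joins two different colors.

4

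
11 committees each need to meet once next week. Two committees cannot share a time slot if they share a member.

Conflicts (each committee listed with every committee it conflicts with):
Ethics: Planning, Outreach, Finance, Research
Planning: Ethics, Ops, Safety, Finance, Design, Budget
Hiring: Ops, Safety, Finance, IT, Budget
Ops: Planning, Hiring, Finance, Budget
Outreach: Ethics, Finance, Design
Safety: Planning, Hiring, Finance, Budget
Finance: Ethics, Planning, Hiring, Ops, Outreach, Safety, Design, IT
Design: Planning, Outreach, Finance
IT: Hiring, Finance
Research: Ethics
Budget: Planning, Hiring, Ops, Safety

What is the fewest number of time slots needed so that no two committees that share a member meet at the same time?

Hiring, Safety, Budget pairwise conflict, so at least 3 time slots are needed.
3 time slots suffice: time slot 1 → {Finance, Research, Budget}; time slot 2 → {Planning, Hiring, Outreach}; time slot 3 → {Ethics, Ops, Safety, Design, IT}. No two conflicting committees share a time slot.

3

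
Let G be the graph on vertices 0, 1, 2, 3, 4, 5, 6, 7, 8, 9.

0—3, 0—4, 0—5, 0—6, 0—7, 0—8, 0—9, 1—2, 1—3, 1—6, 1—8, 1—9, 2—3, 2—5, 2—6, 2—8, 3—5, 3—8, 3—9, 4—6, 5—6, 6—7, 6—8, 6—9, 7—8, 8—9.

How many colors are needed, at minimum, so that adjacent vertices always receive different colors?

4

0, 6, 7, 8 are pairwise adjacent (a clique of size 4), so at least 4 colors are needed.
A valid assignment using 4 colors: 0=green, 1=green, 2=yellow, 3=red, 4=blue, 5=blue, 6=red, 7=yellow, 8=blue, 9=yellow. No two adjacent vertices share a color.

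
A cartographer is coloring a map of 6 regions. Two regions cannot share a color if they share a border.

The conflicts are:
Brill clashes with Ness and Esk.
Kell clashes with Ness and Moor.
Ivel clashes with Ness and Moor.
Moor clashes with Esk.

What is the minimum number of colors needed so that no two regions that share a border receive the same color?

The cycle Brill-Ness-Ivel-Moor-Esk-Brill has odd length 5, so it cannot be 2-colored; at least 3 colors are needed.
3 colors suffice: color 1 → {Ness, Moor}; color 2 → {Kell, Ivel, Esk}; color 3 → {Brill}. Each listed conflict is separated.

3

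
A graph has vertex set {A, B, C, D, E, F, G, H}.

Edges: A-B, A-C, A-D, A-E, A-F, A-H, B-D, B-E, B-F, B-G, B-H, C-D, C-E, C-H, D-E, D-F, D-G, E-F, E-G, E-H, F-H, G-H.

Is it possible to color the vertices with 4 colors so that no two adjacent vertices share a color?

No

A, B, E, F, H are mutually adjacent (a clique of size 5), so at least 5 colors are needed.
So 4 colors are not enough.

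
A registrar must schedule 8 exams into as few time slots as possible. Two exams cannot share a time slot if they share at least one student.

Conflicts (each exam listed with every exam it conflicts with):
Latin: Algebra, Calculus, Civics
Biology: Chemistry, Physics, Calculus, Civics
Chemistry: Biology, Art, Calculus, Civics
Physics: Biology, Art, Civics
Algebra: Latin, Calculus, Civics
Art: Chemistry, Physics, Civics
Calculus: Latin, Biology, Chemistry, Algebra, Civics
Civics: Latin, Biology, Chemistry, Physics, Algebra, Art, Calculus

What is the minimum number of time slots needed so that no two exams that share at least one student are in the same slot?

4

Latin, Algebra, Calculus, Civics all conflict with each other, so at least 4 time slots are needed.
A valid assignment using 4 time slots: Latin=4, Biology=4, Chemistry=3, Physics=3, Algebra=3, Art=2, Calculus=2, Civics=1. Every pair that conflicts lands in different time slots.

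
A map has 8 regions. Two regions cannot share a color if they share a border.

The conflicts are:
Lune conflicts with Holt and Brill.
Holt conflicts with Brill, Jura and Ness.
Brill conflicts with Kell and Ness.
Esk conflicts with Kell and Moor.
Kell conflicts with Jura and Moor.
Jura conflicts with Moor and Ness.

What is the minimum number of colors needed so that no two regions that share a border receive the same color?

3

Kell, Jura, Moor all conflict with each other, so at least 3 colors are needed.
3 colors suffice: color 1 → {Brill, Esk, Jura}; color 2 → {Holt, Kell}; color 3 → {Lune, Moor, Ness}. Every pair that conflicts lands in different colors.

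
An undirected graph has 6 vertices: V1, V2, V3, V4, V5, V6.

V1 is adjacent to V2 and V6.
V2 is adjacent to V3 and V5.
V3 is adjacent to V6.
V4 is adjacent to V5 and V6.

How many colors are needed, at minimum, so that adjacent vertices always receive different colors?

The cycle V3-V6-V4-V5-V2-V3 has odd length 5, so it cannot be 2-colored; at least 3 colors are needed.
A valid assignment using 3 colors: V1=2, V2=1, V3=2, V4=2, V5=3, V6=1. Every edge joins two different colors.

3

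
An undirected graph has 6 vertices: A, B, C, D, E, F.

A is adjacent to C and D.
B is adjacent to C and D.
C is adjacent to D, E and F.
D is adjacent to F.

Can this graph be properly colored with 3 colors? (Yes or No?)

The chromatic number is 3. C, D, F are mutually adjacent, so at least 3 colors are needed.
3 colors suffice: color 1 → {C}; color 2 → {D, E}; color 3 → {A, B, F}.
That is already a proper 3-coloring.

Yes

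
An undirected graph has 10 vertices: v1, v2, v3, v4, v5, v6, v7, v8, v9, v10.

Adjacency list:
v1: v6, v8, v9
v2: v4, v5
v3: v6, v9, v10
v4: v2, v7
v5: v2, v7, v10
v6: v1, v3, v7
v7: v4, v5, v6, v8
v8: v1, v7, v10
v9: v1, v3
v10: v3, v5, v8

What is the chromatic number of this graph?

3

The cycle v3-v6-v7-v8-v10-v3 has odd length 5, so it cannot be 2-colored; at least 3 colors are needed.
One proper 3-coloring: v1=R, v2=R, v3=G, v4=B, v5=B, v6=B, v7=R, v8=B, v9=B, v10=R. Each edge has distinct colors on its endpoints.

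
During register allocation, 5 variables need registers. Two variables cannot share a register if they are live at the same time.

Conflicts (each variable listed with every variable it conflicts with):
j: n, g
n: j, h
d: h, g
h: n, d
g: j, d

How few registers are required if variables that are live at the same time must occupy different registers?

3

The cycle n-h-d-g-j-n has odd length 5, so it cannot be 2-colored; at least 3 registers are needed.
3 registers suffice: register 1 → {n, d}; register 2 → {h, g}; register 3 → {j}. Each listed conflict is separated.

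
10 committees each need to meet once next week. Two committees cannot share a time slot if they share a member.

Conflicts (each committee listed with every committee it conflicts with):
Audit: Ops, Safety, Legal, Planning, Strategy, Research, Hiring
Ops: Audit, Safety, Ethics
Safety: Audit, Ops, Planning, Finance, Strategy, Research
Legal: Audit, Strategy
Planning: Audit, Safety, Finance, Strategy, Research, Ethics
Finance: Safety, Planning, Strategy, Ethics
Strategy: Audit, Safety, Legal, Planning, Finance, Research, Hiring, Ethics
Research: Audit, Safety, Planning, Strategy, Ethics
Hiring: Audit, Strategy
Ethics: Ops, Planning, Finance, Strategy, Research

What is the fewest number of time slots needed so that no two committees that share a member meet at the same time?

Audit, Safety, Planning, Strategy, Research all conflict with each other, so at least 5 time slots are needed.
5 time slots suffice: time slot 1 → {Ops, Strategy}; time slot 2 → {Audit, Ethics}; time slot 3 → {Legal, Planning, Hiring}; time slot 4 → {Safety}; time slot 5 → {Finance, Research}. No two conflicting committees share a time slot.

5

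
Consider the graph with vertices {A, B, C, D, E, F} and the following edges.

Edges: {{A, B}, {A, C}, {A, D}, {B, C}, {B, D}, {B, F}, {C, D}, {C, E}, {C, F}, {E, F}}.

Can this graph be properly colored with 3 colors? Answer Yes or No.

A, B, C, D are mutually adjacent (a clique of size 4), so at least 4 colors are needed.
So 3 colors are not enough.

No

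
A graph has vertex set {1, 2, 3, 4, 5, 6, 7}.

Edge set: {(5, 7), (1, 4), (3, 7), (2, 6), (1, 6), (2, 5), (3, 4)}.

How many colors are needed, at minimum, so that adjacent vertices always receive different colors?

The cycle 4-1-6-2-5-7-3-4 has odd length 7, so it cannot be 2-colored; at least 3 colors are needed.
3 colors suffice: color red → {2, 4, 7}; color blue → {3, 5, 6}; color green → {1}. Each edge has distinct colors on its endpoints.

3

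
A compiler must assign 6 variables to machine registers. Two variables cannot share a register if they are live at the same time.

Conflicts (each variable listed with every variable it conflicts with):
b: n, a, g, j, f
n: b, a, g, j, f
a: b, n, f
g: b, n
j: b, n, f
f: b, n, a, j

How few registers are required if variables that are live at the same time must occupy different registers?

b, n, a, f pairwise conflict, so at least 4 registers are needed.
4 registers suffice: register 1 → {n}; register 2 → {b}; register 3 → {g, f}; register 4 → {a, j}. No two conflicting variables share a register.

4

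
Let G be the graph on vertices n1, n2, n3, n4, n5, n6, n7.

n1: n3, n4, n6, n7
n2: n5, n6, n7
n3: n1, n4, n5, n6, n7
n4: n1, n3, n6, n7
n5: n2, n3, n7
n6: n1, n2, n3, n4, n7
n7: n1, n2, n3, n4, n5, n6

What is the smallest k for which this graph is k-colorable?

n1, n3, n4, n6, n7 form a clique, so at least 5 colors are needed.
5 colors suffice: n1=4, n2=2, n3=2, n4=5, n5=3, n6=3, n7=1. Each edge has distinct colors on its endpoints.

5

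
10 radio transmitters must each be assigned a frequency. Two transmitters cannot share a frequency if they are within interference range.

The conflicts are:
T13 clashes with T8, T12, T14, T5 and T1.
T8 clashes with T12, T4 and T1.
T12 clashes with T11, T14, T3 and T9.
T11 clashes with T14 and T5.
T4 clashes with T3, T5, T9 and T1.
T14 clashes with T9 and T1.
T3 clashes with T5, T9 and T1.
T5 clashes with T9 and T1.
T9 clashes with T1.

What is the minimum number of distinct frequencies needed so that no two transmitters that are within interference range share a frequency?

5

T4, T3, T5, T9, T1 all conflict with each other, so at least 5 frequencies are needed.
A valid assignment using 5 frequencies: T13=2, T8=3, T12=1, T11=2, T4=5, T14=3, T3=4, T5=3, T9=2, T1=1. Every pair that conflicts lands in different frequencies.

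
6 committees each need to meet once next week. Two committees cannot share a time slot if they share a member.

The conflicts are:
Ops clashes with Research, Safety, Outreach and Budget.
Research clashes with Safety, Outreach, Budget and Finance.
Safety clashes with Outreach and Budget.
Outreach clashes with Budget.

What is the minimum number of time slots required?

5

Ops, Research, Safety, Outreach, Budget all conflict with each other, so at least 5 time slots are needed.
5 time slots suffice: time slot 1 → {Research}; time slot 2 → {Budget, Finance}; time slot 3 → {Outreach}; time slot 4 → {Ops}; time slot 5 → {Safety}. Every pair that conflicts lands in different time slots.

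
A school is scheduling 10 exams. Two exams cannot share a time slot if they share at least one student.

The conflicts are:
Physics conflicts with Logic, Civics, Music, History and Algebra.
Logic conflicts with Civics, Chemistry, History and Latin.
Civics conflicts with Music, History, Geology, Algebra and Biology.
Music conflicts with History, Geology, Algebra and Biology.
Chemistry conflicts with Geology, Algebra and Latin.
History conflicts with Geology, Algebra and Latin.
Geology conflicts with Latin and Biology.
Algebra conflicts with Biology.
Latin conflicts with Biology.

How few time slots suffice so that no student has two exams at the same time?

Physics, Civics, Music, History, Algebra all conflict with each other, so at least 5 time slots are needed.
A valid assignment using 5 time slots: Physics=5, Logic=3, Civics=2, Music=4, Chemistry=1, History=1, Geology=3, Algebra=3, Latin=2, Biology=1. Each listed conflict is separated.

5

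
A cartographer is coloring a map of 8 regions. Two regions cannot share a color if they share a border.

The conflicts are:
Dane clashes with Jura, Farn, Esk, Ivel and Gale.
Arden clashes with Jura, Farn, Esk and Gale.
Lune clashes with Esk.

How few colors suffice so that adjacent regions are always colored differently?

2

Dane and Jura conflict, so at least 2 colors are needed.
A valid assignment using 2 colors: Dane=1, Arden=1, Lune=1, Jura=2, Farn=2, Esk=2, Ivel=2, Gale=2. Each listed conflict is separated.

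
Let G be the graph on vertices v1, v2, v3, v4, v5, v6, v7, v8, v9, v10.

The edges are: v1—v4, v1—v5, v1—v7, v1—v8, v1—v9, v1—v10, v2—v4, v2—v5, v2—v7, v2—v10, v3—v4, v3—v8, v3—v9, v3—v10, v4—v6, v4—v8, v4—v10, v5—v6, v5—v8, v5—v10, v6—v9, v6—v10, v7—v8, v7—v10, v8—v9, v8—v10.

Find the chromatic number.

v1, v5, v8, v10 are pairwise adjacent (a clique of size 4), so at least 4 colors are needed.
One proper 4-coloring: v1=4, v2=2, v3=4, v4=3, v5=3, v6=2, v7=3, v8=2, v9=1, v10=1. Every edge joins two different colors.

4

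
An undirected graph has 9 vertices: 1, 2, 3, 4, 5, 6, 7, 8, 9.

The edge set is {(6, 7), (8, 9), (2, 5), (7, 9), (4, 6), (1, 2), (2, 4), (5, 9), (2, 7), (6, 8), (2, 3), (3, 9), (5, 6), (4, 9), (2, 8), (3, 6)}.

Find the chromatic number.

5 and 6 are adjacent, so at least 2 colors are needed.
2 colors suffice: color red → {2, 6, 9}; color blue → {1, 3, 4, 5, 7, 8}. Each edge has distinct colors on its endpoints.

2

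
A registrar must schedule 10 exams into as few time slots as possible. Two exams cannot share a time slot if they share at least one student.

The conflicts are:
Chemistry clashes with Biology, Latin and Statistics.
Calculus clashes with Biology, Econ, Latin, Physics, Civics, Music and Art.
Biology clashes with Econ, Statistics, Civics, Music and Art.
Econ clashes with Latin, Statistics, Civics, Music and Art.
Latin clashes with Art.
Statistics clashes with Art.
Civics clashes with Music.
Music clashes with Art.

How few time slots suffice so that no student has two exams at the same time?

Calculus, Biology, Econ, Civics, Music pairwise conflict, so at least 5 time slots are needed.
Using 5 time slots: Chemistry=3, Calculus=1, Biology=2, Econ=3, Latin=2, Physics=2, Statistics=1, Civics=4, Music=5, Art=4. Each listed conflict is separated.

5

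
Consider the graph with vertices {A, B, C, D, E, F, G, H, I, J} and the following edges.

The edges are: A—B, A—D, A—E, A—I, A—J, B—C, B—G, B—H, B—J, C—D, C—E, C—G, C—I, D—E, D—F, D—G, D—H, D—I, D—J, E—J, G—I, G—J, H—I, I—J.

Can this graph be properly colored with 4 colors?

Yes

The chromatic number is 4. A, D, E, J form a clique, so at least 4 colors are needed.
4 colors suffice: A=4, B=1, C=2, D=1, E=3, F=2, G=4, H=2, I=3, J=2.
That is already a proper 4-coloring.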